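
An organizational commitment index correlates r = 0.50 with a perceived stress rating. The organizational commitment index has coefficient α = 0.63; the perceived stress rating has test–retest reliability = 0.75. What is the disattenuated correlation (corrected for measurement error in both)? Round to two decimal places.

r_true = r_obs / √(r_xx · r_yy) = 0.50 / √(0.63 × 0.75) = 0.50 / √0.4725 = 0.50 / 0.6874 ≈ 0.73.

0.73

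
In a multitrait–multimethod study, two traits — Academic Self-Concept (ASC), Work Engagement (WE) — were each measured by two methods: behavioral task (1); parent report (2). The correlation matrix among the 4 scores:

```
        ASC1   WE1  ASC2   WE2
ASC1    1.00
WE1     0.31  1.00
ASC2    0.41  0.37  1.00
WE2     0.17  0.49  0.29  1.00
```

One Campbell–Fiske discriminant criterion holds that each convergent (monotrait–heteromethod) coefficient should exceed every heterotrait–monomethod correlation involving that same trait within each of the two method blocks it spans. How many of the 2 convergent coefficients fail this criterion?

0

Each convergent coefficient versus the relevant comparison correlations:
ASC (methods 1·2): 0.41 vs {0.31, 0.29} → pass.
WE (methods 1·2): 0.49 vs {0.31, 0.29} → pass.
0 of 2 fail.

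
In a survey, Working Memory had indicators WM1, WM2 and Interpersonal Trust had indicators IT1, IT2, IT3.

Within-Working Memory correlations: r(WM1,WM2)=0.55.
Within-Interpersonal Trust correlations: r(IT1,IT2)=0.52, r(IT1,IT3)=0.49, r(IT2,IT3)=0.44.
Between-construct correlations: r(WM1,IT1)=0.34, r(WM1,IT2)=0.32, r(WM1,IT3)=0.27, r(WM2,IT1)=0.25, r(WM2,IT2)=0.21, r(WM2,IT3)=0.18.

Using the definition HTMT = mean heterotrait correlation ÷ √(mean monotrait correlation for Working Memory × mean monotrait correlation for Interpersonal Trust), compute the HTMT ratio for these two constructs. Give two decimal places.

Mean heterotrait r = 1.57/6 = 0.2617.
Mean within-WM = 0.55/1 = 0.5500; mean within-IT = 1.45/3 = 0.4833.
Geometric mean = √(0.5500 × 0.4833) = 0.5156.
HTMT = 0.2617 / 0.5156 = 0.51.

0.51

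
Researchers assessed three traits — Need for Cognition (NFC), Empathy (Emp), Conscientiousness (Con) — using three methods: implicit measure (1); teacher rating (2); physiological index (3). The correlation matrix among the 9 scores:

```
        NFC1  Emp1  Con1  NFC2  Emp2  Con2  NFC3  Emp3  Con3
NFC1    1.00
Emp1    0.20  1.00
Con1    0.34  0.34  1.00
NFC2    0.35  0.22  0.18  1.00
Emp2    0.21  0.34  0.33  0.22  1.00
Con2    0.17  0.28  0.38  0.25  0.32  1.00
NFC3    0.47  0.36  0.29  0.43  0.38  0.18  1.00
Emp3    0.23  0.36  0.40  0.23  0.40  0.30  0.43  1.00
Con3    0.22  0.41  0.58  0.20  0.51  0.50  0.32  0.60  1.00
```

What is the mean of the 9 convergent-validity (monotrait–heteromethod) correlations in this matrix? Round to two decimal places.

Convergent values: 0.35, 0.47, 0.43, 0.34, 0.36, 0.40, 0.38, 0.58, 0.50; mean = 3.81/9 = 0.42.

0.42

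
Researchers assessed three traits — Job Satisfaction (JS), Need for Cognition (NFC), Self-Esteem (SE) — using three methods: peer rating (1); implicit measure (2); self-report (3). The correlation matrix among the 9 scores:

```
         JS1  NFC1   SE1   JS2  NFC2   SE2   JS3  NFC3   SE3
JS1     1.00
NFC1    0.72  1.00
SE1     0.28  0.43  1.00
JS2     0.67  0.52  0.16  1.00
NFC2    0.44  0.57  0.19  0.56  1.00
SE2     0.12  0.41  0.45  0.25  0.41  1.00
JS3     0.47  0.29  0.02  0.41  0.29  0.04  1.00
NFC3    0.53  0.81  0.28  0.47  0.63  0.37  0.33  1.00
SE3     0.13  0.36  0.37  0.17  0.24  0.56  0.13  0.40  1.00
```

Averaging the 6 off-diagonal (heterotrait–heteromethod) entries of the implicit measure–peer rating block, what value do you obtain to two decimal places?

HTHM values (method 2 × method 1): 0.52, 0.16, 0.44, 0.19, 0.12, 0.41; mean = 1.84/6 = 0.31.

0.31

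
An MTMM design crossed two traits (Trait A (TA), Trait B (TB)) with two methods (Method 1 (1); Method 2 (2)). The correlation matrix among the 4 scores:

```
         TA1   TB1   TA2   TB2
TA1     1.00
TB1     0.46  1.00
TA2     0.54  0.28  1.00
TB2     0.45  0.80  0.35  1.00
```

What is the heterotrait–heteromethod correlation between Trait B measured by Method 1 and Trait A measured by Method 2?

Different traits and methods: r(TB1, TA2) = 0.28.

0.28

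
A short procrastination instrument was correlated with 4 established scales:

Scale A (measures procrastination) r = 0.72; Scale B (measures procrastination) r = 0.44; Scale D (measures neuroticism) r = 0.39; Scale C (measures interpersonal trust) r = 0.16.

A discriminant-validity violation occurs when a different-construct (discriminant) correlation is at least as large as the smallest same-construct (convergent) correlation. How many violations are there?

Convergent (same construct = procrastination): Scale A, Scale B.
Smallest convergent = 0.44. Discriminant values: 0.39, 0.16; count ≥ 0.44 → 0.

0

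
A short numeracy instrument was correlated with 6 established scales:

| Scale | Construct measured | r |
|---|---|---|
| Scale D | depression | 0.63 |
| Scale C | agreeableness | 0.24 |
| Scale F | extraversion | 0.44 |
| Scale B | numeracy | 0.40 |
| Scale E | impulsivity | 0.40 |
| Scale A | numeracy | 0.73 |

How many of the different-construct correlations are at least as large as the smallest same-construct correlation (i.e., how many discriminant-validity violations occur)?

3

Convergent (same construct = numeracy): Scale B, Scale A.
Smallest convergent = 0.40. Discriminant values: 0.63, 0.24, 0.44, 0.40; count ≥ 0.40 → 3.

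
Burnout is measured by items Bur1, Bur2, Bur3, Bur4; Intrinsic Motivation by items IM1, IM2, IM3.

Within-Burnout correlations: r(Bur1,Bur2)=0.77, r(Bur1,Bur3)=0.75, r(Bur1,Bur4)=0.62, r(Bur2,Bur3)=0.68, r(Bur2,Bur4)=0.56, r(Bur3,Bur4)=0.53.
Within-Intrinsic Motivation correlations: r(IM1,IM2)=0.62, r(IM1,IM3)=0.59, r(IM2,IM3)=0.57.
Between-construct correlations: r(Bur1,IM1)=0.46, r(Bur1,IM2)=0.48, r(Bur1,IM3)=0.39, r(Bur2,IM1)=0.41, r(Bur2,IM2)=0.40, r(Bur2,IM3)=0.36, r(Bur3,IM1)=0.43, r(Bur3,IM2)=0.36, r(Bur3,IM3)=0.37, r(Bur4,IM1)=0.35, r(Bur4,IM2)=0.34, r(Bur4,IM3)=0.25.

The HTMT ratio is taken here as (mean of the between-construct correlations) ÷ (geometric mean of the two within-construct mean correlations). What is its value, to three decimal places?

Between-construct mean = 4.60/12 = 0.3833.
Mean within-Bur = 3.91/6 = 0.6517; mean within-IM = 1.78/3 = 0.5933.
Geometric mean = √(0.6517 × 0.5933) = 0.6218.
HTMT = 0.3833 / 0.6218 = 0.616.

0.616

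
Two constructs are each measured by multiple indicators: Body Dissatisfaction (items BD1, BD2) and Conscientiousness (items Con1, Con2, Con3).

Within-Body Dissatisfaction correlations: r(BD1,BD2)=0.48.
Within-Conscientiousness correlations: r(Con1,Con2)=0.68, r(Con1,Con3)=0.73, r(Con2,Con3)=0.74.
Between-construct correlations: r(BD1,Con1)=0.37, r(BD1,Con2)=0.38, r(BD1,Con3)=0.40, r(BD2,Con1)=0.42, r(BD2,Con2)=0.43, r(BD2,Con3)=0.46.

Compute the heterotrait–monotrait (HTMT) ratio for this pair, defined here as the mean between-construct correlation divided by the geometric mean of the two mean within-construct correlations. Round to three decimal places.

Mean heterotrait r = 2.46/6 = 0.4100.
Mean within-BD = 0.48/1 = 0.4800; mean within-Con = 2.15/3 = 0.7167.
Geometric mean = √(0.4800 × 0.7167) = 0.5865.
HTMT = 0.4100 / 0.5865 = 0.699.

0.699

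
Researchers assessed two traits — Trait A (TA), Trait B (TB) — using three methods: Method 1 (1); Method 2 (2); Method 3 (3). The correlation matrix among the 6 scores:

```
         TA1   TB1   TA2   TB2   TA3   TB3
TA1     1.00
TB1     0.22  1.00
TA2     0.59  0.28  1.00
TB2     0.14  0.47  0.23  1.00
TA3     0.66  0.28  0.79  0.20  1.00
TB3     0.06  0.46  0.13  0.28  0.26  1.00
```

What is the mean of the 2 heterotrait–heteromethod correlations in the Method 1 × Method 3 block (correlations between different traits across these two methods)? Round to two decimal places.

HTHM values (method 1 × method 3): 0.06, 0.28; mean = 0.34/2 = 0.17.

0.17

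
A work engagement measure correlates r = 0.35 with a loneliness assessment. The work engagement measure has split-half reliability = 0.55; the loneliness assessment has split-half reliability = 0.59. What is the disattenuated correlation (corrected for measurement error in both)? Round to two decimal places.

r_true = r_obs / √(r_xx · r_yy) = 0.35 / √(0.55 × 0.59) = 0.35 / √0.3245 = 0.35 / 0.5696 ≈ 0.61.

0.61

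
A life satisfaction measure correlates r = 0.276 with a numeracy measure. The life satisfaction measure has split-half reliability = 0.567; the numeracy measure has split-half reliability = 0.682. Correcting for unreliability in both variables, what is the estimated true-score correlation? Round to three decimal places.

r_true = r_obs / √(r_xx · r_yy) = 0.276 / √(0.567 × 0.682) = 0.276 / √0.386694 = 0.276 / 0.6218 ≈ 0.444.

0.444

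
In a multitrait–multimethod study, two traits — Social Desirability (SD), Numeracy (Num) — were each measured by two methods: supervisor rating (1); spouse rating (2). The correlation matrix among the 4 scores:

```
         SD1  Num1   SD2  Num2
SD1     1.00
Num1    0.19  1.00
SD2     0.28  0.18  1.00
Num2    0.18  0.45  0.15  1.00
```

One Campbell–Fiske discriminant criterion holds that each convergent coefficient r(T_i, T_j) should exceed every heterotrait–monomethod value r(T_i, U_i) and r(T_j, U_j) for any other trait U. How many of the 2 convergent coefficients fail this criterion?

0

Convergent coefficients and their comparison sets:
SD (methods 1·2): 0.28 vs {0.19, 0.15} → pass.
Num (methods 1·2): 0.45 vs {0.19, 0.15} → pass.
0 of 2 fail.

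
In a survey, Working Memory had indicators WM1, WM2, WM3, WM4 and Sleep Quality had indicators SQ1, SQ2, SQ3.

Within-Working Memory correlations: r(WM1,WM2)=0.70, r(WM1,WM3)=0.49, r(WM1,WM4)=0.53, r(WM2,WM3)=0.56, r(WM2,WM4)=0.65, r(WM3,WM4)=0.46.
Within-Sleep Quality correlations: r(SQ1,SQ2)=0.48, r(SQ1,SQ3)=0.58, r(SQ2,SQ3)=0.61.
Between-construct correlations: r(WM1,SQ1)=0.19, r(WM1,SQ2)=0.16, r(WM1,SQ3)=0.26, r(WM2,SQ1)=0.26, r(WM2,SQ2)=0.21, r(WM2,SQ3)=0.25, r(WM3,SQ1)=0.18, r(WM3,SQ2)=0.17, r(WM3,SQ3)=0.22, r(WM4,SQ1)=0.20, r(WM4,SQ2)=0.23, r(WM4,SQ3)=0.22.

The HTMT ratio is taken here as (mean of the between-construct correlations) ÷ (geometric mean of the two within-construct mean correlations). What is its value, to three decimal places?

0.379

Mean between = 2.55/12 = 0.2125.
Mean within-WM = 3.39/6 = 0.5650; mean within-SQ = 1.67/3 = 0.5567.
Geometric mean = √(0.5650 × 0.5567) = 0.5608.
HTMT = 0.2125 / 0.5608 = 0.379.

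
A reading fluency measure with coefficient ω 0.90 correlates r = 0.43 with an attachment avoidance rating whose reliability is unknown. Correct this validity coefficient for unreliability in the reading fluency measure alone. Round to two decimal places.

Single correction: r_c = r_obs / √r_xx = 0.43 / √0.90 = 0.43 / 0.9487 ≈ 0.45.

0.45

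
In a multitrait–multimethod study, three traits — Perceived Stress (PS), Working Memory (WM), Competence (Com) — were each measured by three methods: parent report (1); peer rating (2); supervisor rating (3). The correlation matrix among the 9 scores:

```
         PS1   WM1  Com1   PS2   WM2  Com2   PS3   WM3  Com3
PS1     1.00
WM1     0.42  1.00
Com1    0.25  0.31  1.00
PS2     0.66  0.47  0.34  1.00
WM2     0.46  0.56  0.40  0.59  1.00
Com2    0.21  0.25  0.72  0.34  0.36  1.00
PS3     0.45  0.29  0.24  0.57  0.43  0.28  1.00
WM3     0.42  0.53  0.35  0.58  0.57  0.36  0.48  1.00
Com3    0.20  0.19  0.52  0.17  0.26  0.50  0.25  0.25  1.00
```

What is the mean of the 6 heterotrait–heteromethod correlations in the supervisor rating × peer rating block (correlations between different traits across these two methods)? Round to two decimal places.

0.35

HTHM values (method 3 × method 2): 0.43, 0.28, 0.58, 0.36, 0.17, 0.26; mean = 2.08/6 = 0.35.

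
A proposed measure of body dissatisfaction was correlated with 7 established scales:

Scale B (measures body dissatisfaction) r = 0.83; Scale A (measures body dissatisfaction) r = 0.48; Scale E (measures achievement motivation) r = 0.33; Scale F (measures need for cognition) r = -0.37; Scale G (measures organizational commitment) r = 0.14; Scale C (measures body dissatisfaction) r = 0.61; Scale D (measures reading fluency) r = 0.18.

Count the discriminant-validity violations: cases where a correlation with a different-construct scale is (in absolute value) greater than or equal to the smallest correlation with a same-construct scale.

Convergent (same construct = body dissatisfaction): Scale B, Scale A, Scale C.
Smallest convergent = 0.48. Discriminant |r|: 0.33, 0.37, 0.14, 0.18; count ≥ 0.48 → 0.

0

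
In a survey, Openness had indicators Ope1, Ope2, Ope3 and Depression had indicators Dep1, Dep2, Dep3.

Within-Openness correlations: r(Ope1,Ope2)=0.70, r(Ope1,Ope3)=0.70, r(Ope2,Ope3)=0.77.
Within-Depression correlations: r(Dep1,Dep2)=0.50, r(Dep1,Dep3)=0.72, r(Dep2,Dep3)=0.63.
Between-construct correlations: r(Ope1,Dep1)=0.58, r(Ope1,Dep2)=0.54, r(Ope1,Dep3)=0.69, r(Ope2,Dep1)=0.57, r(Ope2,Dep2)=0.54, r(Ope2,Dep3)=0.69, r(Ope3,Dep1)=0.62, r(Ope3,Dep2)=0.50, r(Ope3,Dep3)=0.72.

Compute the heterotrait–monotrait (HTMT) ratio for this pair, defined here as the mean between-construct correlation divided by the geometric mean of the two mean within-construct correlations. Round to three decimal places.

Mean between = 5.45/9 = 0.6056.
Mean within-Ope = 2.17/3 = 0.7233; mean within-Dep = 1.85/3 = 0.6167.
Geometric mean = √(0.7233 × 0.6167) = 0.6679.
HTMT = 0.6056 / 0.6679 = 0.907.

0.907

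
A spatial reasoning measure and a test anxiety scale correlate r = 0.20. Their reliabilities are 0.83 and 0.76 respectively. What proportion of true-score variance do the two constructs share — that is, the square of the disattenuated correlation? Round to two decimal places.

0.06

Disattenuated r = 0.20 / √(0.83 × 0.76) = 0.20 / 0.7942 = 0.2518.
Shared true-score variance = 0.2518² = 0.0634 ≈ 0.06.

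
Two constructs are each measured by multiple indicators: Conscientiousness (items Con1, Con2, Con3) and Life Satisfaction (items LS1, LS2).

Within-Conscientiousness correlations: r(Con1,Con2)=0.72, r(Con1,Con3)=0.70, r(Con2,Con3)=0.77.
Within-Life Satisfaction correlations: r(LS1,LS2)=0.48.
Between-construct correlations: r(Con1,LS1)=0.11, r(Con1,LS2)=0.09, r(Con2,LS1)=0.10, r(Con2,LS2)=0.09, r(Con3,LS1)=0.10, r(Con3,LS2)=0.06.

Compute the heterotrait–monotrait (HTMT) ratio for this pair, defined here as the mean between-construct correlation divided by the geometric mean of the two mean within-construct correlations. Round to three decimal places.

Mean between = 0.55/6 = 0.0917.
Mean within-Con = 2.19/3 = 0.7300; mean within-LS = 0.48/1 = 0.4800.
Geometric mean = √(0.7300 × 0.4800) = 0.5919.
HTMT = 0.0917 / 0.5919 = 0.155.

0.155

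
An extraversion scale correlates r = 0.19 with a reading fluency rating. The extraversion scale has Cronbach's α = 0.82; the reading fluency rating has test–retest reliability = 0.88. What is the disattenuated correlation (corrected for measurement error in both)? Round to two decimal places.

0.22

r_true = r_obs / √(r_xx · r_yy) = 0.19 / √(0.82 × 0.88) = 0.19 / √0.7216 = 0.19 / 0.8495 ≈ 0.22.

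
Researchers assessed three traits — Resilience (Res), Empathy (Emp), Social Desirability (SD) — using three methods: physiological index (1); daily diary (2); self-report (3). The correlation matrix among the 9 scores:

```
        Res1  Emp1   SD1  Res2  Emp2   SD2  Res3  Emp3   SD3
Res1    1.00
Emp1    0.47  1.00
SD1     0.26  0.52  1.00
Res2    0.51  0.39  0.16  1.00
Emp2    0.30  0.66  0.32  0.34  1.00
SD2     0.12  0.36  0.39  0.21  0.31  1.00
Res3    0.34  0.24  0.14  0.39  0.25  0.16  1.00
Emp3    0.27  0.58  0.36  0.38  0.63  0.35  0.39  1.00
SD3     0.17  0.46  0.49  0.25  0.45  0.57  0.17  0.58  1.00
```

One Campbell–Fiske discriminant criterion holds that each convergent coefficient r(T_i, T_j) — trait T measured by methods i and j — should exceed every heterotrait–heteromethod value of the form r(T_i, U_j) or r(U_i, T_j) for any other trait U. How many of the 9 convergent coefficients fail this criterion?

0

Each convergent coefficient versus the relevant comparison correlations:
Res (methods 1·2): 0.51 vs {0.30, 0.39, 0.12, 0.16} → pass.
Res (methods 1·3): 0.34 vs {0.27, 0.24, 0.17, 0.14} → pass.
Res (methods 2·3): 0.39 vs {0.38, 0.25, 0.25, 0.16} → pass.
Emp (methods 1·2): 0.66 vs {0.39, 0.30, 0.36, 0.32} → pass.
Emp (methods 1·3): 0.58 vs {0.24, 0.27, 0.46, 0.36} → pass.
Emp (methods 2·3): 0.63 vs {0.25, 0.38, 0.45, 0.35} → pass.
SD (methods 1·2): 0.39 vs {0.16, 0.12, 0.32, 0.36} → pass.
SD (methods 1·3): 0.49 vs {0.14, 0.17, 0.36, 0.46} → pass.
SD (methods 2·3): 0.57 vs {0.16, 0.25, 0.35, 0.45} → pass.
0 of 9 fail.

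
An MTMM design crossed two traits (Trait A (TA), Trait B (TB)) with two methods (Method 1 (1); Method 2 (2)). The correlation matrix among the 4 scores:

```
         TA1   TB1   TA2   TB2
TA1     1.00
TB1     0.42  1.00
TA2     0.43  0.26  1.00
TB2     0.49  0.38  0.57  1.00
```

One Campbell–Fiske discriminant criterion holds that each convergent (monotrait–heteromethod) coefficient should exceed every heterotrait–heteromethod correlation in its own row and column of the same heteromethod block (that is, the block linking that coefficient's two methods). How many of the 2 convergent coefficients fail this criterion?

Each convergent coefficient versus the relevant comparison correlations:
TA (methods 1·2): 0.43 vs {0.49, 0.26} → fail.
TB (methods 1·2): 0.38 vs {0.26, 0.49} → fail.
2 of 2 fail.

2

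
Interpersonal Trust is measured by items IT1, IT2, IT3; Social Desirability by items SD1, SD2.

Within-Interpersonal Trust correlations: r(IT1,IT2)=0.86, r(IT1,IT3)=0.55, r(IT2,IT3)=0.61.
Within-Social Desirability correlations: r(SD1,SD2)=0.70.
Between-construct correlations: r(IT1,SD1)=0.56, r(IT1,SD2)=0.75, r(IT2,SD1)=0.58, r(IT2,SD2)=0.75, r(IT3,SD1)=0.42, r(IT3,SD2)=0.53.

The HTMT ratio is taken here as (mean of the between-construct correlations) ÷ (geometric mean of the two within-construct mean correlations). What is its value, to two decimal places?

Mean heterotrait r = 3.59/6 = 0.5983.
Mean within-IT = 2.02/3 = 0.6733; mean within-SD = 0.70/1 = 0.7000.
Geometric mean = √(0.6733 × 0.7000) = 0.6865.
HTMT = 0.5983 / 0.6865 = 0.87.

0.87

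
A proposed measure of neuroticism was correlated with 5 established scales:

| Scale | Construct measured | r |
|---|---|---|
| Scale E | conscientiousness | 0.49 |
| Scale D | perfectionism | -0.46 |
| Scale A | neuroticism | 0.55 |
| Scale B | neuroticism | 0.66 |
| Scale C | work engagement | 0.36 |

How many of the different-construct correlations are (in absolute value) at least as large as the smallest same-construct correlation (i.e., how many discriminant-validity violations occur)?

0

Convergent (same construct = neuroticism): Scale A, Scale B.
Smallest convergent = 0.55. Discriminant |r|: 0.49, 0.46, 0.36; count ≥ 0.55 → 0.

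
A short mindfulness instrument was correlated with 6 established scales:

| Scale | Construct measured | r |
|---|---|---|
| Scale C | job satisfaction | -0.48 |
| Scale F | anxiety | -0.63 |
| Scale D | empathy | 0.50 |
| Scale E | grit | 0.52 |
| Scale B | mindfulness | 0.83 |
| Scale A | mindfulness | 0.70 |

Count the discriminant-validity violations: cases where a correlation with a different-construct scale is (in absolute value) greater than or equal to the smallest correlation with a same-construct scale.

0

Convergent (same construct = mindfulness): Scale B, Scale A.
Smallest convergent = 0.70. Discriminant |r|: 0.48, 0.63, 0.50, 0.52; count ≥ 0.70 → 0.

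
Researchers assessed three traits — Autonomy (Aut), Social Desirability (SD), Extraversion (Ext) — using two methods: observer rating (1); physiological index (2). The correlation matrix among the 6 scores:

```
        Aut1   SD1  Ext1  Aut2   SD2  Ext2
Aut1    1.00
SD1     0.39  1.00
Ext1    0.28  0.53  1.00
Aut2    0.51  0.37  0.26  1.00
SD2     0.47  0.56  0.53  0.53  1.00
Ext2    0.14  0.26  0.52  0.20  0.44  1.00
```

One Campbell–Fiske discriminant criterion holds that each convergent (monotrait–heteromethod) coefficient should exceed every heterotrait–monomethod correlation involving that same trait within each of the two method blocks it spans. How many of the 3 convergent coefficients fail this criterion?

2

Checking each validity diagonal entry against its comparison values:
Aut (methods 1·2): 0.51 vs {0.39, 0.53, 0.28, 0.20} → fail.
SD (methods 1·2): 0.56 vs {0.39, 0.53, 0.53, 0.44} → pass.
Ext (methods 1·2): 0.52 vs {0.28, 0.20, 0.53, 0.44} → fail.
2 of 3 fail.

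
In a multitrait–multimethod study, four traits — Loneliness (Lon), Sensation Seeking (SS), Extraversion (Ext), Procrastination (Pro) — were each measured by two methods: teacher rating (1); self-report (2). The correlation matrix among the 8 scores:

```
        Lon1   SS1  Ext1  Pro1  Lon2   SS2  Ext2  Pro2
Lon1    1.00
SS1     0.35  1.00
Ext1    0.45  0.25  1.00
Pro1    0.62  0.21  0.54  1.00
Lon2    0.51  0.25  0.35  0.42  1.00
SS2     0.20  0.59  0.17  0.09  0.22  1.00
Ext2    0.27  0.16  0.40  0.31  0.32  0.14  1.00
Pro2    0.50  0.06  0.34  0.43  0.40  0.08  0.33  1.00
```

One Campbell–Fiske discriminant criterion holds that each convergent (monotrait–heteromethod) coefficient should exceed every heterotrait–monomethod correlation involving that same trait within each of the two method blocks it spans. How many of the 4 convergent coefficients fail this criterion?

3

Each convergent coefficient versus the relevant comparison correlations:
Lon (methods 1·2): 0.51 vs {0.35, 0.22, 0.45, 0.32, 0.62, 0.40} → fail.
SS (methods 1·2): 0.59 vs {0.35, 0.22, 0.25, 0.14, 0.21, 0.08} → pass.
Ext (methods 1·2): 0.40 vs {0.45, 0.32, 0.25, 0.14, 0.54, 0.33} → fail.
Pro (methods 1·2): 0.43 vs {0.62, 0.40, 0.21, 0.08, 0.54, 0.33} → fail.
3 of 4 fail.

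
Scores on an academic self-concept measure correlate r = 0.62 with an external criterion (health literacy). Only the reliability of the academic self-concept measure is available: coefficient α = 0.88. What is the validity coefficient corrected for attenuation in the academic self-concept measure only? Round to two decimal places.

Single correction: r_c = r_obs / √r_xx = 0.62 / √0.88 = 0.62 / 0.9381 ≈ 0.66.

0.66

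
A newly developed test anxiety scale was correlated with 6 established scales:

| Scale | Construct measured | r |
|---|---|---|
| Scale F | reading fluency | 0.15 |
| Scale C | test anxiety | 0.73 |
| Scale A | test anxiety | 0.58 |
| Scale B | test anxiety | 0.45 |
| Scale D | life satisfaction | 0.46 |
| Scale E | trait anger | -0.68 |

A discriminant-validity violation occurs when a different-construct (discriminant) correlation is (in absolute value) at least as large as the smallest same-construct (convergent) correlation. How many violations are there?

Convergent (same construct = test anxiety): Scale C, Scale A, Scale B.
Smallest convergent = 0.45. Discriminant |r|: 0.15, 0.46, 0.68; count ≥ 0.45 → 2.

2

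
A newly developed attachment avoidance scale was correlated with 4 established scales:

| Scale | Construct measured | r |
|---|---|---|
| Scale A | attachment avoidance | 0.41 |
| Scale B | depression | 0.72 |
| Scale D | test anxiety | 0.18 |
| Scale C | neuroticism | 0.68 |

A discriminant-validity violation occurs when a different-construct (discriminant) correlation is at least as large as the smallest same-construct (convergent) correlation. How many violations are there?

2

Convergent (same construct = attachment avoidance): Scale A.
Smallest convergent = 0.41. Discriminant values: 0.72, 0.18, 0.68; count ≥ 0.41 → 2.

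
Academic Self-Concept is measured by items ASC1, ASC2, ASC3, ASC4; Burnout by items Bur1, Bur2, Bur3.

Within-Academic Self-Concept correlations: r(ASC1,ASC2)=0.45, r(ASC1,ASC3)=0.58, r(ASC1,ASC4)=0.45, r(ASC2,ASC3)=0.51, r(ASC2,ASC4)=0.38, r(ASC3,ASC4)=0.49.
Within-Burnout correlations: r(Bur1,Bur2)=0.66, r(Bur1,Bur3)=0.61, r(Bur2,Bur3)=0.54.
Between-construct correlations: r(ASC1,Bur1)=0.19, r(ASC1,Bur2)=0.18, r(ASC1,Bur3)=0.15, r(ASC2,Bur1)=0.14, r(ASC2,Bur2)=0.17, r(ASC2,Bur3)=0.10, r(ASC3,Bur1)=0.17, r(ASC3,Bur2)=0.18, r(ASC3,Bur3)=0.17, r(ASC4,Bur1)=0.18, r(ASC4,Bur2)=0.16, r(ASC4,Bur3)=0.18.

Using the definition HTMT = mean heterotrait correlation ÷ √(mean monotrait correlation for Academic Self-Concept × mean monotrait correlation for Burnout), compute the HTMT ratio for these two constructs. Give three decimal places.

0.306

Between-construct mean = 1.97/12 = 0.1642.
Mean within-ASC = 2.86/6 = 0.4767; mean within-Bur = 1.81/3 = 0.6033.
Geometric mean = √(0.4767 × 0.6033) = 0.5363.
HTMT = 0.1642 / 0.5363 = 0.306.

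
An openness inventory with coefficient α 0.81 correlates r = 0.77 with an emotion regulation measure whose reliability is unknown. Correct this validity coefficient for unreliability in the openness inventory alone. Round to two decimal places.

Single correction: r_c = r_obs / √r_xx = 0.77 / √0.81 = 0.77 / 0.9000 ≈ 0.86.

0.86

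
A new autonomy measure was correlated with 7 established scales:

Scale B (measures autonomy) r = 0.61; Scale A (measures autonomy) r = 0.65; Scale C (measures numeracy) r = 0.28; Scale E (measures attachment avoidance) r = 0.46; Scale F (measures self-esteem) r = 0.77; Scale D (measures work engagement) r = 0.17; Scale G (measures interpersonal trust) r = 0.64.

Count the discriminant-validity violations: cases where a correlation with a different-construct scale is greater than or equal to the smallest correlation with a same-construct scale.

Convergent (same construct = autonomy): Scale B, Scale A.
Smallest convergent = 0.61. Discriminant values: 0.28, 0.46, 0.77, 0.17, 0.64; count ≥ 0.61 → 2.

2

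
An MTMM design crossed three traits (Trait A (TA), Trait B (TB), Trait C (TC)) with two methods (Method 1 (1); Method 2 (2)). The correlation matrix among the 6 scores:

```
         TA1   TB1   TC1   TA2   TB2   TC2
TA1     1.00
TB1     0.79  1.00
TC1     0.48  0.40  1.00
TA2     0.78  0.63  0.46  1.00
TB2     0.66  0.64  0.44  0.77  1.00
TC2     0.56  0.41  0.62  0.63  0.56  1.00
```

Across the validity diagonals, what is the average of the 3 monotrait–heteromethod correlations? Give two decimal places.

Convergent values: 0.78, 0.64, 0.62; mean = 2.04/3 = 0.68.

0.68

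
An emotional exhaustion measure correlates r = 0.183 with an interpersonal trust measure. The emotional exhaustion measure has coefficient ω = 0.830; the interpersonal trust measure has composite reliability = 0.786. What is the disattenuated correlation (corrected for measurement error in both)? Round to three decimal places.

r_true = r_obs / √(r_xx · r_yy) = 0.183 / √(0.830 × 0.786) = 0.183 / √0.652380 = 0.183 / 0.8077 ≈ 0.227.

0.227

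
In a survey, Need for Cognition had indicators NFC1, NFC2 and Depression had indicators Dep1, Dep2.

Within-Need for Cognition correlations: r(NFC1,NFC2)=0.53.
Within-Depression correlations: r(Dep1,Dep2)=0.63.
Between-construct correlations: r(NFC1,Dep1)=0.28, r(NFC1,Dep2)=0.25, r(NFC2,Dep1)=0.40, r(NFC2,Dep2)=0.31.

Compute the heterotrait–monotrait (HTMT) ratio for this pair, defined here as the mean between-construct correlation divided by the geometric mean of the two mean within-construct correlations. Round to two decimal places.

0.54

Mean between = 1.24/4 = 0.3100.
Mean within-NFC = 0.53/1 = 0.5300; mean within-Dep = 0.63/1 = 0.6300.
Geometric mean = √(0.5300 × 0.6300) = 0.5778.
HTMT = 0.3100 / 0.5778 = 0.54.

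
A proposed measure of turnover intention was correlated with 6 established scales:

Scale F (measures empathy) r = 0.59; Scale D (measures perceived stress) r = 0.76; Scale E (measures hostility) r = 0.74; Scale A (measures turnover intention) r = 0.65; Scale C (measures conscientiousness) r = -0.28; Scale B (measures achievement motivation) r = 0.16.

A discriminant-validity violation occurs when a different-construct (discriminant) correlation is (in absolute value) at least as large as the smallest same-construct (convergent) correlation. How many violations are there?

2

Convergent (same construct = turnover intention): Scale A.
Smallest convergent = 0.65. Discriminant |r|: 0.59, 0.76, 0.74, 0.28, 0.16; count ≥ 0.65 → 2.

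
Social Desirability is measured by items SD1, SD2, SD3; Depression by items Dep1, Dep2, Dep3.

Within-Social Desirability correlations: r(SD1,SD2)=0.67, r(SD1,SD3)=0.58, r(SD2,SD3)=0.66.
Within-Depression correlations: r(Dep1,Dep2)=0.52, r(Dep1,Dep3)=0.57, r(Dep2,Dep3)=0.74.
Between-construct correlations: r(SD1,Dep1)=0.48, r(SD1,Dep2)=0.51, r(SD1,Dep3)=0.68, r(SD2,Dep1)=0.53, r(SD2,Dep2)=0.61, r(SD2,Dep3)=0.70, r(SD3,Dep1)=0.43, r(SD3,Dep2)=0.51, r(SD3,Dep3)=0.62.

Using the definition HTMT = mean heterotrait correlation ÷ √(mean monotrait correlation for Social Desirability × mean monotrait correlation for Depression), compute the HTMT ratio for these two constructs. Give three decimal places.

Mean heterotrait r = 5.07/9 = 0.5633.
Mean within-SD = 1.91/3 = 0.6367; mean within-Dep = 1.83/3 = 0.6100.
Geometric mean = √(0.6367 × 0.6100) = 0.6232.
HTMT = 0.5633 / 0.6232 = 0.904.

0.904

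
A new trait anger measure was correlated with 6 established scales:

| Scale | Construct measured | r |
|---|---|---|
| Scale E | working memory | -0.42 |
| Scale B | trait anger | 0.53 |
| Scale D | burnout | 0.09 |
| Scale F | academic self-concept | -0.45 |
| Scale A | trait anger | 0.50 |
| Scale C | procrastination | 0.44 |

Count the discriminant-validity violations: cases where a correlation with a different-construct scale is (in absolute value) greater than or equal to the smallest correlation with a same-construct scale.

Convergent (same construct = trait anger): Scale B, Scale A.
Smallest convergent = 0.50. Discriminant |r|: 0.42, 0.09, 0.45, 0.44; count ≥ 0.50 → 0.

0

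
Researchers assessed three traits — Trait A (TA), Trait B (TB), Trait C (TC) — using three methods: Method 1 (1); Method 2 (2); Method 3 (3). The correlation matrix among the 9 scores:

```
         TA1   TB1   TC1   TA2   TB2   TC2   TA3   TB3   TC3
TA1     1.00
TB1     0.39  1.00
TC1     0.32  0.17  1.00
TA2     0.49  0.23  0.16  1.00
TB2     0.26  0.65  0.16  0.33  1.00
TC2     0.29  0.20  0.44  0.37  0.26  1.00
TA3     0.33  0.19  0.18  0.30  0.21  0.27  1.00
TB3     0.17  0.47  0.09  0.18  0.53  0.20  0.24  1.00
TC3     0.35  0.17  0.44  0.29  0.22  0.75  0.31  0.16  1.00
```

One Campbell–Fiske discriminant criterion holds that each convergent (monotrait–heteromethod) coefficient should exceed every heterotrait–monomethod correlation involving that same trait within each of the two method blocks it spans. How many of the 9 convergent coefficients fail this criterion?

Each convergent coefficient versus the relevant comparison correlations:
TA (methods 1·2): 0.49 vs {0.39, 0.33, 0.32, 0.37} → pass.
TA (methods 1·3): 0.33 vs {0.39, 0.24, 0.32, 0.31} → fail.
TA (methods 2·3): 0.30 vs {0.33, 0.24, 0.37, 0.31} → fail.
TB (methods 1·2): 0.65 vs {0.39, 0.33, 0.17, 0.26} → pass.
TB (methods 1·3): 0.47 vs {0.39, 0.24, 0.17, 0.16} → pass.
TB (methods 2·3): 0.53 vs {0.33, 0.24, 0.26, 0.16} → pass.
TC (methods 1·2): 0.44 vs {0.32, 0.37, 0.17, 0.26} → pass.
TC (methods 1·3): 0.44 vs {0.32, 0.31, 0.17, 0.16} → pass.
TC (methods 2·3): 0.75 vs {0.37, 0.31, 0.26, 0.16} → pass.
2 of 9 fail.

2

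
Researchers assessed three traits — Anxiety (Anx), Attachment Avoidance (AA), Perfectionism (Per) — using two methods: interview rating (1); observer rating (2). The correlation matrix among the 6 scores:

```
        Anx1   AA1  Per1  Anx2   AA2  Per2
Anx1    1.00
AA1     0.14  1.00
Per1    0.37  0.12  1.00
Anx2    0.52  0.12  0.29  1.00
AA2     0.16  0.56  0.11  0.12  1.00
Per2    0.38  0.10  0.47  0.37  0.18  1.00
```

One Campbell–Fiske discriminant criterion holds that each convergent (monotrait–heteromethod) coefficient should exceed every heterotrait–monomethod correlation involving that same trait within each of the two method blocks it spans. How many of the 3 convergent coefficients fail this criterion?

0

Checking each validity diagonal entry against its comparison values:
Anx (methods 1·2): 0.52 vs {0.14, 0.12, 0.37, 0.37} → pass.
AA (methods 1·2): 0.56 vs {0.14, 0.12, 0.12, 0.18} → pass.
Per (methods 1·2): 0.47 vs {0.37, 0.37, 0.12, 0.18} → pass.
0 of 3 fail.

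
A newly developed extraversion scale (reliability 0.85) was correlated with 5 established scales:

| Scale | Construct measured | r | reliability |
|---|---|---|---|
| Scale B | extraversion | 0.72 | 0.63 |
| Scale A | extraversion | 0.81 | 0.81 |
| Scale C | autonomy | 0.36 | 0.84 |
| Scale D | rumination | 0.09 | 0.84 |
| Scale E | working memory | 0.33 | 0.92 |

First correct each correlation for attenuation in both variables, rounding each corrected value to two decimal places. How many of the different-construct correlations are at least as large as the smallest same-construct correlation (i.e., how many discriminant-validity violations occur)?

0

Disattenuated r (r / √(r_scale · r_new)):
  Scale B (conv): 0.72 / √(0.63·0.85) = 0.98
  Scale A (conv): 0.81 / √(0.81·0.85) = 0.98
  Scale C (disc): 0.36 / √(0.84·0.85) = 0.43
  Scale D (disc): 0.09 / √(0.84·0.85) = 0.11
  Scale E (disc): 0.33 / √(0.92·0.85) = 0.37
Smallest convergent = 0.98. Discriminant values: 0.43, 0.11, 0.37; count ≥ 0.98 → 0.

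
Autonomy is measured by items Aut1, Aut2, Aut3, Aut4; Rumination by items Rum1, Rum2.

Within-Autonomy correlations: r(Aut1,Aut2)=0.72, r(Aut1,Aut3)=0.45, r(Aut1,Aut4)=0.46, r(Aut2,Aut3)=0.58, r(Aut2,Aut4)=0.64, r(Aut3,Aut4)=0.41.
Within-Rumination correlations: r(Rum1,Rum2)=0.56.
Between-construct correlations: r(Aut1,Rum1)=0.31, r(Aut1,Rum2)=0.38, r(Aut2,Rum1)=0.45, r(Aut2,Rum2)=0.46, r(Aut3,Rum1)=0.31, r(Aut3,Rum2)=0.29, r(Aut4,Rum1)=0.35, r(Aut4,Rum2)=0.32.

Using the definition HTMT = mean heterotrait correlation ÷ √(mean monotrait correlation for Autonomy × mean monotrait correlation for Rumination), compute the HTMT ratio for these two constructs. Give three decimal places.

0.650

Mean between = 2.87/8 = 0.3588.
Mean within-Aut = 3.26/6 = 0.5433; mean within-Rum = 0.56/1 = 0.5600.
Geometric mean = √(0.5433 × 0.5600) = 0.5516.
HTMT = 0.3588 / 0.5516 = 0.650.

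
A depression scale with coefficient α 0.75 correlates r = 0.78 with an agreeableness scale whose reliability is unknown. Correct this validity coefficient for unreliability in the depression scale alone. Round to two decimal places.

Single correction: r_c = r_obs / √r_xx = 0.78 / √0.75 = 0.78 / 0.8660 ≈ 0.90.

0.90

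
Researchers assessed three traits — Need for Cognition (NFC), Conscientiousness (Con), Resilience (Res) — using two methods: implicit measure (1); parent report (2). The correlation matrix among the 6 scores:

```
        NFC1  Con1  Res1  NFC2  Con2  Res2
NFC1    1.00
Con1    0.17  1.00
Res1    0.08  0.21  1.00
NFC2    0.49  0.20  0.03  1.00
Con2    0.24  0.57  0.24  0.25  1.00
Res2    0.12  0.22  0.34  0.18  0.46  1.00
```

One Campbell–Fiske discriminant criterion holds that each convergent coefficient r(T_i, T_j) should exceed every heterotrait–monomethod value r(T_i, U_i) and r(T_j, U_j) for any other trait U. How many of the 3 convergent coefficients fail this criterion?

Checking each validity diagonal entry against its comparison values:
NFC (methods 1·2): 0.49 vs {0.17, 0.25, 0.08, 0.18} → pass.
Con (methods 1·2): 0.57 vs {0.17, 0.25, 0.21, 0.46} → pass.
Res (methods 1·2): 0.34 vs {0.08, 0.18, 0.21, 0.46} → fail.
1 of 3 fail.

1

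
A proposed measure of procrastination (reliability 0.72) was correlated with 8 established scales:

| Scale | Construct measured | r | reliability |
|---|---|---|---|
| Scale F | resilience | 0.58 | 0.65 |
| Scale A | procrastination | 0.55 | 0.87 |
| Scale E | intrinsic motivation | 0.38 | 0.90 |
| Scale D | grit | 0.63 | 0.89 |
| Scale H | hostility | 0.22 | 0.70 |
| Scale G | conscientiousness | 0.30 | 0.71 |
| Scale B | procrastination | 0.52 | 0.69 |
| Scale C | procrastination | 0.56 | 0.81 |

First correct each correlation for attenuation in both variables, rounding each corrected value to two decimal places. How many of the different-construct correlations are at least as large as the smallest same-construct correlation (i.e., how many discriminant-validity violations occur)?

2

Disattenuated r (r / √(r_scale · r_new)):
  Scale F (disc): 0.58 / √(0.65·0.72) = 0.85
  Scale A (conv): 0.55 / √(0.87·0.72) = 0.69
  Scale E (disc): 0.38 / √(0.90·0.72) = 0.47
  Scale D (disc): 0.63 / √(0.89·0.72) = 0.79
  Scale H (disc): 0.22 / √(0.70·0.72) = 0.31
  Scale G (disc): 0.30 / √(0.71·0.72) = 0.42
  Scale B (conv): 0.52 / √(0.69·0.72) = 0.74
  Scale C (conv): 0.56 / √(0.81·0.72) = 0.73
Smallest convergent = 0.69. Discriminant values: 0.85, 0.47, 0.79, 0.31, 0.42; count ≥ 0.69 → 2.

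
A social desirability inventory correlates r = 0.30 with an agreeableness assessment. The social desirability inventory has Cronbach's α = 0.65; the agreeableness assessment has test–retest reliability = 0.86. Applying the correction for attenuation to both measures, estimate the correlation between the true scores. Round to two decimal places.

r_true = r_obs / √(r_xx · r_yy) = 0.30 / √(0.65 × 0.86) = 0.30 / √0.5590 = 0.30 / 0.7477 ≈ 0.40.

0.40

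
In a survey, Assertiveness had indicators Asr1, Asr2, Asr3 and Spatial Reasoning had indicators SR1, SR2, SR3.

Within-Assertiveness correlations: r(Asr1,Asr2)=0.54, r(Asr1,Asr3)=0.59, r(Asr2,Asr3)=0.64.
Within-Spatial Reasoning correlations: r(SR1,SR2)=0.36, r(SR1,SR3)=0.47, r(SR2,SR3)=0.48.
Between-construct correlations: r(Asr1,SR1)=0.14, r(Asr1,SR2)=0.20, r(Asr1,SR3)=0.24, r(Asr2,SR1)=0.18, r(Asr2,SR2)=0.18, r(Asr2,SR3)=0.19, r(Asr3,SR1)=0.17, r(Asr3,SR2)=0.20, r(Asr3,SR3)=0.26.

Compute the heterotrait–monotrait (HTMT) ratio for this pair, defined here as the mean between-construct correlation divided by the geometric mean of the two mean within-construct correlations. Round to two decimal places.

0.39

Mean heterotrait r = 1.76/9 = 0.1956.
Mean within-Asr = 1.77/3 = 0.5900; mean within-SR = 1.31/3 = 0.4367.
Geometric mean = √(0.5900 × 0.4367) = 0.5076.
HTMT = 0.1956 / 0.5076 = 0.39.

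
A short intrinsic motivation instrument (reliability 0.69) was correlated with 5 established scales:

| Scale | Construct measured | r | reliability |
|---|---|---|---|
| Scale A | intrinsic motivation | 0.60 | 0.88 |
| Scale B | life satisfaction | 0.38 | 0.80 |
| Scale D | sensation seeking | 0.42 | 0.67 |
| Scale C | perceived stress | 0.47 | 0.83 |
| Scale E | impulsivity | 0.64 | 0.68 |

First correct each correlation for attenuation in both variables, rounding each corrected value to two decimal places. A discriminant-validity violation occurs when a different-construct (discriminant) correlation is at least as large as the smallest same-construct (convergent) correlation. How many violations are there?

Disattenuated r (r / √(r_scale · r_new)):
  Scale A (conv): 0.60 / √(0.88·0.69) = 0.77
  Scale B (disc): 0.38 / √(0.80·0.69) = 0.51
  Scale D (disc): 0.42 / √(0.67·0.69) = 0.62
  Scale C (disc): 0.47 / √(0.83·0.69) = 0.62
  Scale E (disc): 0.64 / √(0.68·0.69) = 0.93
Smallest convergent = 0.77. Discriminant values: 0.51, 0.62, 0.62, 0.93; count ≥ 0.77 → 1.

1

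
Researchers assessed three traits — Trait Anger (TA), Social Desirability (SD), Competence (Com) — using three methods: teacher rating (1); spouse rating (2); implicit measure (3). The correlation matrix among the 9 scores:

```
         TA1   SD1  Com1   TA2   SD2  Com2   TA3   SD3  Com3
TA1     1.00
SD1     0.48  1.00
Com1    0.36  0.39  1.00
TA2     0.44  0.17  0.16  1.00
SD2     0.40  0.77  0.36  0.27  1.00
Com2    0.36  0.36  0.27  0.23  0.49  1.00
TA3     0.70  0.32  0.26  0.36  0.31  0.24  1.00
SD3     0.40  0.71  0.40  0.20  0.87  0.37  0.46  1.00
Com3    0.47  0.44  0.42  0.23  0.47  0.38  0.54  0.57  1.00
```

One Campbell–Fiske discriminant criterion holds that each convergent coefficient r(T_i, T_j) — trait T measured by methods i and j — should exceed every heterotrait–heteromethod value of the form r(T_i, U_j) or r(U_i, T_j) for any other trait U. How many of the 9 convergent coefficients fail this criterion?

Checking each validity diagonal entry against its comparison values:
TA (methods 1·2): 0.44 vs {0.40, 0.17, 0.36, 0.16} → pass.
TA (methods 1·3): 0.70 vs {0.40, 0.32, 0.47, 0.26} → pass.
TA (methods 2·3): 0.36 vs {0.20, 0.31, 0.23, 0.24} → pass.
SD (methods 1·2): 0.77 vs {0.17, 0.40, 0.36, 0.36} → pass.
SD (methods 1·3): 0.71 vs {0.32, 0.40, 0.44, 0.40} → pass.
SD (methods 2·3): 0.87 vs {0.31, 0.20, 0.47, 0.37} → pass.
Com (methods 1·2): 0.27 vs {0.16, 0.36, 0.36, 0.36} → fail.
Com (methods 1·3): 0.42 vs {0.26, 0.47, 0.40, 0.44} → fail.
Com (methods 2·3): 0.38 vs {0.24, 0.23, 0.37, 0.47} → fail.
3 of 9 fail.

3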